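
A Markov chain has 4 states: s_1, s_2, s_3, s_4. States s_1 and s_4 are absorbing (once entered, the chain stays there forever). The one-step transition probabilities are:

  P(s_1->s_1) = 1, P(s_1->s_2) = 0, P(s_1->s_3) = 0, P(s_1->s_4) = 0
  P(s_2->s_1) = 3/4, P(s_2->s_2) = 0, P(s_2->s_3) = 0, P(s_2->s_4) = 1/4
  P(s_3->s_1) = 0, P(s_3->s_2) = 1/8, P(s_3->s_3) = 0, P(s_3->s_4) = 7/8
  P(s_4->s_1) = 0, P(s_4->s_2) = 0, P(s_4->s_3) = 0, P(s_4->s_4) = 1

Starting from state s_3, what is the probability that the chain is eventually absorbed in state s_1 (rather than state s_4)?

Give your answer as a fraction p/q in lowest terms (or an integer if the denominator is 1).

Answer: 3/32

Derivation:
Let a_i = P(absorbed in s_1 | start in state i).
Boundary conditions: a_s_1 = 1, a_s_4 = 0.
For each transient state i, a_i = sum_j P(i->j) * a_j:
  a_s_2 = 3/4*a_s_1 + 0*a_s_2 + 0*a_s_3 + 1/4*a_s_4
  a_s_3 = 0*a_s_1 + 1/8*a_s_2 + 0*a_s_3 + 7/8*a_s_4

Substituting a_s_1 = 1 and a_s_4 = 0, rearrange to (I - Q) a = r where r[i] = P(i -> s_1):
  [1, 0] . (a_s_2, a_s_3) = 3/4
  [-1/8, 1] . (a_s_2, a_s_3) = 0

Solving yields:
  a_s_2 = 3/4
  a_s_3 = 3/32

Starting state is s_3, so the absorption probability is a_s_3 = 3/32.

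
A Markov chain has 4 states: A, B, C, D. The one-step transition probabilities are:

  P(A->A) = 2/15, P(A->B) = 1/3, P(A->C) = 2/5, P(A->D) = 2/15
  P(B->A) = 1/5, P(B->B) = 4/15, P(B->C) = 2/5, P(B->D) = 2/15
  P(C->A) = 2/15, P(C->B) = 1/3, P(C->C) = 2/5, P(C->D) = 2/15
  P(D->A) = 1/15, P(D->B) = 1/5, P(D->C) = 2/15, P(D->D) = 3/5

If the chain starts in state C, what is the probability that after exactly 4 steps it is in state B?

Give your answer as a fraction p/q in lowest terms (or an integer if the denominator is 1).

Computing P^4 by repeated multiplication:
P^1 =
  A: [2/15, 1/3, 2/5, 2/15]
  B: [1/5, 4/15, 2/5, 2/15]
  C: [2/15, 1/3, 2/5, 2/15]
  D: [1/15, 1/5, 2/15, 3/5]
P^2 =
  A: [11/75, 22/75, 82/225, 44/225]
  B: [32/225, 67/225, 82/225, 44/225]
  C: [11/75, 22/75, 82/225, 44/225]
  D: [8/75, 6/25, 6/25, 31/75]
P^3 =
  A: [472/3375, 971/3375, 1174/3375, 758/3375]
  B: [473/3375, 194/675, 1174/3375, 758/3375]
  C: [472/3375, 971/3375, 1174/3375, 758/3375]
  D: [137/1125, 59/225, 326/1125, 367/1125]
P^4 =
  A: [2321/16875, 4796/16875, 17218/50625, 12056/50625]
  B: [6962/50625, 14389/50625, 17218/50625, 12056/50625]
  C: [2321/16875, 4796/16875, 17218/50625, 12056/50625]
  D: [242/1875, 1532/5625, 5282/16875, 4819/16875]

(P^4)[C -> B] = 4796/16875

Answer: 4796/16875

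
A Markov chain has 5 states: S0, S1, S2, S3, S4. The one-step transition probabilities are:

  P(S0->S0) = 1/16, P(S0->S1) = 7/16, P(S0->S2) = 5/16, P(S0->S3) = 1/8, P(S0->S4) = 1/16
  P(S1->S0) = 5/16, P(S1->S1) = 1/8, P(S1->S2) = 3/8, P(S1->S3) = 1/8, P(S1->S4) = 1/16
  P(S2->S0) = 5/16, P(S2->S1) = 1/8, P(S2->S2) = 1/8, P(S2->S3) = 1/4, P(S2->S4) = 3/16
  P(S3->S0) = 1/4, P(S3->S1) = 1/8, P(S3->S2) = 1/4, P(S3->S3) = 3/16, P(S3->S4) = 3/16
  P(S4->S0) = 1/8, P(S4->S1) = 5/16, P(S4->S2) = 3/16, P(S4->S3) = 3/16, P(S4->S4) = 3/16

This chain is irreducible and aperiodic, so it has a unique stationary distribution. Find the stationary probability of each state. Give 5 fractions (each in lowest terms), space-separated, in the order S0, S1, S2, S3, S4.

Answer: 4776/21577 9451/43154 10853/43154 3791/21577 2858/21577

Derivation:
The stationary distribution satisfies pi = pi * P, i.e.:
  pi_S0 = 1/16*pi_S0 + 5/16*pi_S1 + 5/16*pi_S2 + 1/4*pi_S3 + 1/8*pi_S4
  pi_S1 = 7/16*pi_S0 + 1/8*pi_S1 + 1/8*pi_S2 + 1/8*pi_S3 + 5/16*pi_S4
  pi_S2 = 5/16*pi_S0 + 3/8*pi_S1 + 1/8*pi_S2 + 1/4*pi_S3 + 3/16*pi_S4
  pi_S3 = 1/8*pi_S0 + 1/8*pi_S1 + 1/4*pi_S2 + 3/16*pi_S3 + 3/16*pi_S4
  pi_S4 = 1/16*pi_S0 + 1/16*pi_S1 + 3/16*pi_S2 + 3/16*pi_S3 + 3/16*pi_S4
with normalization: pi_S0 + pi_S1 + pi_S2 + pi_S3 + pi_S4 = 1.

Using the first 4 balance equations plus normalization, the linear system A*pi = b is:
  [-15/16, 5/16, 5/16, 1/4, 1/8] . pi = 0
  [7/16, -7/8, 1/8, 1/8, 5/16] . pi = 0
  [5/16, 3/8, -7/8, 1/4, 3/16] . pi = 0
  [1/8, 1/8, 1/4, -13/16, 3/16] . pi = 0
  [1, 1, 1, 1, 1] . pi = 1

Solving yields:
  pi_S0 = 4776/21577
  pi_S1 = 9451/43154
  pi_S2 = 10853/43154
  pi_S3 = 3791/21577
  pi_S4 = 2858/21577

Verification (pi * P):
  4776/21577*1/16 + 9451/43154*5/16 + 10853/43154*5/16 + 3791/21577*1/4 + 2858/21577*1/8 = 4776/21577 = pi_S0  (ok)
  4776/21577*7/16 + 9451/43154*1/8 + 10853/43154*1/8 + 3791/21577*1/8 + 2858/21577*5/16 = 9451/43154 = pi_S1  (ok)
  4776/21577*5/16 + 9451/43154*3/8 + 10853/43154*1/8 + 3791/21577*1/4 + 2858/21577*3/16 = 10853/43154 = pi_S2  (ok)
  4776/21577*1/8 + 9451/43154*1/8 + 10853/43154*1/4 + 3791/21577*3/16 + 2858/21577*3/16 = 3791/21577 = pi_S3  (ok)
  4776/21577*1/16 + 9451/43154*1/16 + 10853/43154*3/16 + 3791/21577*3/16 + 2858/21577*3/16 = 2858/21577 = pi_S4  (ok)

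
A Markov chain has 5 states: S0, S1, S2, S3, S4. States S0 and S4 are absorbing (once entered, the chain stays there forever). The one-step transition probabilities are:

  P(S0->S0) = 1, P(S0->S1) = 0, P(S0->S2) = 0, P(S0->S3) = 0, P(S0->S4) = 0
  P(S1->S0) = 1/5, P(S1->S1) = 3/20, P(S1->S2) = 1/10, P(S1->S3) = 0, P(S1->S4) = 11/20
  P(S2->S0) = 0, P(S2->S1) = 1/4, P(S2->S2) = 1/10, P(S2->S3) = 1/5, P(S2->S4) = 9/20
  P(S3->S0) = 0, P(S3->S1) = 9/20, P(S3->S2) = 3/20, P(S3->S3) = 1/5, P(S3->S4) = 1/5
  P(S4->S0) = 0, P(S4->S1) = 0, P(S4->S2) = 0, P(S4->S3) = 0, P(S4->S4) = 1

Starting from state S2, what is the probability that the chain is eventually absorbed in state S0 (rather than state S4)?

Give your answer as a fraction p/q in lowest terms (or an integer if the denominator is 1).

Answer: 116/1115

Derivation:
Let a_i = P(absorbed in S0 | start in state i).
Boundary conditions: a_S0 = 1, a_S4 = 0.
For each transient state i, a_i = sum_j P(i->j) * a_j:
  a_S1 = 1/5*a_S0 + 3/20*a_S1 + 1/10*a_S2 + 0*a_S3 + 11/20*a_S4
  a_S2 = 0*a_S0 + 1/4*a_S1 + 1/10*a_S2 + 1/5*a_S3 + 9/20*a_S4
  a_S3 = 0*a_S0 + 9/20*a_S1 + 3/20*a_S2 + 1/5*a_S3 + 1/5*a_S4

Substituting a_S0 = 1 and a_S4 = 0, rearrange to (I - Q) a = r where r[i] = P(i -> S0):
  [17/20, -1/10, 0] . (a_S1, a_S2, a_S3) = 1/5
  [-1/4, 9/10, -1/5] . (a_S1, a_S2, a_S3) = 0
  [-9/20, -3/20, 4/5] . (a_S1, a_S2, a_S3) = 0

Solving yields:
  a_S1 = 276/1115
  a_S2 = 116/1115
  a_S3 = 177/1115

Starting state is S2, so the absorption probability is a_S2 = 116/1115.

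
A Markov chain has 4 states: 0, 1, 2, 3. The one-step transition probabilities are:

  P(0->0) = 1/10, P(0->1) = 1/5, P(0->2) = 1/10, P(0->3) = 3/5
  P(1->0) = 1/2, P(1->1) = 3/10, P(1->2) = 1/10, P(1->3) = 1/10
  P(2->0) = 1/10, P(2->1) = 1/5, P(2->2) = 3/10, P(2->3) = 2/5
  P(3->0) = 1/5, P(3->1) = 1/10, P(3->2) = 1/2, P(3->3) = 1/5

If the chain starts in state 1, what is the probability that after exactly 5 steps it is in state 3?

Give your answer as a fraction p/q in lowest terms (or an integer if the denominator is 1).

Computing P^5 by repeated multiplication:
P^1 =
  0: [1/10, 1/5, 1/10, 3/5]
  1: [1/2, 3/10, 1/10, 1/10]
  2: [1/10, 1/5, 3/10, 2/5]
  3: [1/5, 1/10, 1/2, 1/5]
P^2 =
  0: [6/25, 4/25, 9/25, 6/25]
  1: [23/100, 11/50, 4/25, 39/100]
  2: [11/50, 9/50, 8/25, 7/25]
  3: [4/25, 19/100, 7/25, 37/100]
P^3 =
  0: [47/250, 24/125, 67/250, 44/125]
  1: [227/1000, 183/1000, 36/125, 151/500]
  2: [1/5, 19/100, 69/250, 167/500]
  3: [213/1000, 91/500, 38/125, 301/1000]
P^4 =
  0: [53/250, 23/125, 184/625, 387/1250]
  1: [1017/5000, 1881/10000, 174/625, 3301/10000]
  2: [1047/5000, 116/625, 361/1250, 1581/5000]
  3: [2029/10000, 1881/10000, 703/2500, 1639/5000]
P^5 =
  0: [2557/12500, 2343/12500, 1767/6250, 2033/6250]
  1: [833/4000, 929/5000, 7193/25000, 31823/100000]
  2: [10293/50000, 9347/50000, 3553/12500, 4037/12500]
  3: [10401/50000, 18603/100000, 898/3125, 31859/100000]

(P^5)[1 -> 3] = 31823/100000

Answer: 31823/100000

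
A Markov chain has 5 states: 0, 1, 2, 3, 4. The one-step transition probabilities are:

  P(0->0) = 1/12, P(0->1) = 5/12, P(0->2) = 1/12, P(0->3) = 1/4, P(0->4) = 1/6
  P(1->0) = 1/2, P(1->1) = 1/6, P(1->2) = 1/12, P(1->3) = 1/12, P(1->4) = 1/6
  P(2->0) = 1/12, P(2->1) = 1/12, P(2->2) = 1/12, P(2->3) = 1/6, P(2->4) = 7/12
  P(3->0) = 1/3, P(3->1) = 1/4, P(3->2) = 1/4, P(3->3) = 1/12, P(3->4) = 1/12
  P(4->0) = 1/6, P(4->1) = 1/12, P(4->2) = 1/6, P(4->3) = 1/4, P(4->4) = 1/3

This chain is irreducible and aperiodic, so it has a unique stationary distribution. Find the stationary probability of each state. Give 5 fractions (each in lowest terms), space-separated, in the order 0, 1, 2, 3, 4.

The stationary distribution satisfies pi = pi * P, i.e.:
  pi_0 = 1/12*pi_0 + 1/2*pi_1 + 1/12*pi_2 + 1/3*pi_3 + 1/6*pi_4
  pi_1 = 5/12*pi_0 + 1/6*pi_1 + 1/12*pi_2 + 1/4*pi_3 + 1/12*pi_4
  pi_2 = 1/12*pi_0 + 1/12*pi_1 + 1/12*pi_2 + 1/4*pi_3 + 1/6*pi_4
  pi_3 = 1/4*pi_0 + 1/12*pi_1 + 1/6*pi_2 + 1/12*pi_3 + 1/4*pi_4
  pi_4 = 1/6*pi_0 + 1/6*pi_1 + 7/12*pi_2 + 1/12*pi_3 + 1/3*pi_4
with normalization: pi_0 + pi_1 + pi_2 + pi_3 + pi_4 = 1.

Using the first 4 balance equations plus normalization, the linear system A*pi = b is:
  [-11/12, 1/2, 1/12, 1/3, 1/6] . pi = 0
  [5/12, -5/6, 1/12, 1/4, 1/12] . pi = 0
  [1/12, 1/12, -11/12, 1/4, 1/6] . pi = 0
  [1/4, 1/12, 1/6, -11/12, 1/4] . pi = 0
  [1, 1, 1, 1, 1] . pi = 1

Solving yields:
  pi_0 = 5591/23839
  pi_1 = 4959/23839
  pi_2 = 3177/23839
  pi_3 = 4173/23839
  pi_4 = 5939/23839

Verification (pi * P):
  5591/23839*1/12 + 4959/23839*1/2 + 3177/23839*1/12 + 4173/23839*1/3 + 5939/23839*1/6 = 5591/23839 = pi_0  (ok)
  5591/23839*5/12 + 4959/23839*1/6 + 3177/23839*1/12 + 4173/23839*1/4 + 5939/23839*1/12 = 4959/23839 = pi_1  (ok)
  5591/23839*1/12 + 4959/23839*1/12 + 3177/23839*1/12 + 4173/23839*1/4 + 5939/23839*1/6 = 3177/23839 = pi_2  (ok)
  5591/23839*1/4 + 4959/23839*1/12 + 3177/23839*1/6 + 4173/23839*1/12 + 5939/23839*1/4 = 4173/23839 = pi_3  (ok)
  5591/23839*1/6 + 4959/23839*1/6 + 3177/23839*7/12 + 4173/23839*1/12 + 5939/23839*1/3 = 5939/23839 = pi_4  (ok)

Answer: 5591/23839 4959/23839 3177/23839 4173/23839 5939/23839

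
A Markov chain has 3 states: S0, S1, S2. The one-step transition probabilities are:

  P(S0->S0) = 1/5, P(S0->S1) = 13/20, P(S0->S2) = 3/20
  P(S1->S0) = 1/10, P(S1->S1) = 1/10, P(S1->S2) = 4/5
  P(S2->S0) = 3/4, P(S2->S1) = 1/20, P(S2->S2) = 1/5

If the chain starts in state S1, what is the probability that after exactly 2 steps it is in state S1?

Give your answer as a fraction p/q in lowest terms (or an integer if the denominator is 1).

Answer: 23/200

Derivation:
Computing P^2 by repeated multiplication:
P^1 =
  S0: [1/5, 13/20, 3/20]
  S1: [1/10, 1/10, 4/5]
  S2: [3/4, 1/20, 1/5]
P^2 =
  S0: [87/400, 81/400, 29/50]
  S1: [63/100, 23/200, 51/200]
  S2: [61/200, 201/400, 77/400]

(P^2)[S1 -> S1] = 23/200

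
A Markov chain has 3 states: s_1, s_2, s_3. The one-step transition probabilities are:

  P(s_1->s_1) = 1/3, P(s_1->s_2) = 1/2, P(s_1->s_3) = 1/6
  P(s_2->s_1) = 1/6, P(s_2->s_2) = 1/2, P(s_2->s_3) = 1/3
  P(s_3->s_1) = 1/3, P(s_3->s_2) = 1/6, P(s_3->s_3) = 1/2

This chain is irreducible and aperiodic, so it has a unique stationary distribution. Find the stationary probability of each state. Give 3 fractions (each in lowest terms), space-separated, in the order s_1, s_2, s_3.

Answer: 7/26 5/13 9/26

Derivation:
The stationary distribution satisfies pi = pi * P, i.e.:
  pi_s_1 = 1/3*pi_s_1 + 1/6*pi_s_2 + 1/3*pi_s_3
  pi_s_2 = 1/2*pi_s_1 + 1/2*pi_s_2 + 1/6*pi_s_3
  pi_s_3 = 1/6*pi_s_1 + 1/3*pi_s_2 + 1/2*pi_s_3
with normalization: pi_s_1 + pi_s_2 + pi_s_3 = 1.

Using the first 2 balance equations plus normalization, the linear system A*pi = b is:
  [-2/3, 1/6, 1/3] . pi = 0
  [1/2, -1/2, 1/6] . pi = 0
  [1, 1, 1] . pi = 1

Solving yields:
  pi_s_1 = 7/26
  pi_s_2 = 5/13
  pi_s_3 = 9/26

Verification (pi * P):
  7/26*1/3 + 5/13*1/6 + 9/26*1/3 = 7/26 = pi_s_1  (ok)
  7/26*1/2 + 5/13*1/2 + 9/26*1/6 = 5/13 = pi_s_2  (ok)
  7/26*1/6 + 5/13*1/3 + 9/26*1/2 = 9/26 = pi_s_3  (ok)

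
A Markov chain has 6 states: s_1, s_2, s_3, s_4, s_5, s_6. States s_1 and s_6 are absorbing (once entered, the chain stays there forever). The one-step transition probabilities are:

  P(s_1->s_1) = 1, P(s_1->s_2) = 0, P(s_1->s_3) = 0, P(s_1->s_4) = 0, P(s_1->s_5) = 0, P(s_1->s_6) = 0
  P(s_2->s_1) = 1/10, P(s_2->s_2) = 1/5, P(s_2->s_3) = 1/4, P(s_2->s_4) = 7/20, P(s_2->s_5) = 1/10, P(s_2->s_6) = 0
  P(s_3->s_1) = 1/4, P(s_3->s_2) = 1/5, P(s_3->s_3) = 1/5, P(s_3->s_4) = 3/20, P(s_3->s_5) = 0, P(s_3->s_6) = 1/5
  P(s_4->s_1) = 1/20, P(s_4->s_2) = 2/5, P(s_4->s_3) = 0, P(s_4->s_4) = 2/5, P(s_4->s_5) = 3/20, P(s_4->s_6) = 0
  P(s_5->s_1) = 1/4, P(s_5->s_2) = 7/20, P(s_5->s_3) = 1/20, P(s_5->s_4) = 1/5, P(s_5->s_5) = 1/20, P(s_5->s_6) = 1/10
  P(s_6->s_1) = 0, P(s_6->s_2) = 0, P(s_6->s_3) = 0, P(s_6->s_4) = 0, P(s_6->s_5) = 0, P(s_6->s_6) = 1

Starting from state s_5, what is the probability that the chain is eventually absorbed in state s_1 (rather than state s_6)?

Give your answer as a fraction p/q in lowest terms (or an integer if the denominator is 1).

Let a_i = P(absorbed in s_1 | start in state i).
Boundary conditions: a_s_1 = 1, a_s_6 = 0.
For each transient state i, a_i = sum_j P(i->j) * a_j:
  a_s_2 = 1/10*a_s_1 + 1/5*a_s_2 + 1/4*a_s_3 + 7/20*a_s_4 + 1/10*a_s_5 + 0*a_s_6
  a_s_3 = 1/4*a_s_1 + 1/5*a_s_2 + 1/5*a_s_3 + 3/20*a_s_4 + 0*a_s_5 + 1/5*a_s_6
  a_s_4 = 1/20*a_s_1 + 2/5*a_s_2 + 0*a_s_3 + 2/5*a_s_4 + 3/20*a_s_5 + 0*a_s_6
  a_s_5 = 1/4*a_s_1 + 7/20*a_s_2 + 1/20*a_s_3 + 1/5*a_s_4 + 1/20*a_s_5 + 1/10*a_s_6

Substituting a_s_1 = 1 and a_s_6 = 0, rearrange to (I - Q) a = r where r[i] = P(i -> s_1):
  [4/5, -1/4, -7/20, -1/10] . (a_s_2, a_s_3, a_s_4, a_s_5) = 1/10
  [-1/5, 4/5, -3/20, 0] . (a_s_2, a_s_3, a_s_4, a_s_5) = 1/4
  [-2/5, 0, 3/5, -3/20] . (a_s_2, a_s_3, a_s_4, a_s_5) = 1/20
  [-7/20, -1/20, -1/5, 19/20] . (a_s_2, a_s_3, a_s_4, a_s_5) = 1/4

Solving yields:
  a_s_2 = 2099/2769
  a_s_3 = 5375/8307
  a_s_4 = 19277/24921
  a_s_5 = 18425/24921

Starting state is s_5, so the absorption probability is a_s_5 = 18425/24921.

Answer: 18425/24921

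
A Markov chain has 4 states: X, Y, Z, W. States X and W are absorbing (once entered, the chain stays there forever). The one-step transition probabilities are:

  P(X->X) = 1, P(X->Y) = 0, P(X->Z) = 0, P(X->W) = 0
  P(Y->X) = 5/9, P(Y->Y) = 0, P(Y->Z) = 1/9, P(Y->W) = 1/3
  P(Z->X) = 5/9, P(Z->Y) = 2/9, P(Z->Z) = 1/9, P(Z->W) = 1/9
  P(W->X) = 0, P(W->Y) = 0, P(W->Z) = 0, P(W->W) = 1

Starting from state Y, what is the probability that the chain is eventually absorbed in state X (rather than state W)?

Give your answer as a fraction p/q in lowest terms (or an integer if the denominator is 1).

Let a_i = P(absorbed in X | start in state i).
Boundary conditions: a_X = 1, a_W = 0.
For each transient state i, a_i = sum_j P(i->j) * a_j:
  a_Y = 5/9*a_X + 0*a_Y + 1/9*a_Z + 1/3*a_W
  a_Z = 5/9*a_X + 2/9*a_Y + 1/9*a_Z + 1/9*a_W

Substituting a_X = 1 and a_W = 0, rearrange to (I - Q) a = r where r[i] = P(i -> X):
  [1, -1/9] . (a_Y, a_Z) = 5/9
  [-2/9, 8/9] . (a_Y, a_Z) = 5/9

Solving yields:
  a_Y = 9/14
  a_Z = 11/14

Starting state is Y, so the absorption probability is a_Y = 9/14.

Answer: 9/14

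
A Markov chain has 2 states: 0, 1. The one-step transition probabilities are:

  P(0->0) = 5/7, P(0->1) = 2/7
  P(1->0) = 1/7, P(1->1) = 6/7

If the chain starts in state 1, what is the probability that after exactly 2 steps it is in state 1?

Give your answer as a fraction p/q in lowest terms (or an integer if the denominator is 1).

Computing P^2 by repeated multiplication:
P^1 =
  0: [5/7, 2/7]
  1: [1/7, 6/7]
P^2 =
  0: [27/49, 22/49]
  1: [11/49, 38/49]

(P^2)[1 -> 1] = 38/49

Answer: 38/49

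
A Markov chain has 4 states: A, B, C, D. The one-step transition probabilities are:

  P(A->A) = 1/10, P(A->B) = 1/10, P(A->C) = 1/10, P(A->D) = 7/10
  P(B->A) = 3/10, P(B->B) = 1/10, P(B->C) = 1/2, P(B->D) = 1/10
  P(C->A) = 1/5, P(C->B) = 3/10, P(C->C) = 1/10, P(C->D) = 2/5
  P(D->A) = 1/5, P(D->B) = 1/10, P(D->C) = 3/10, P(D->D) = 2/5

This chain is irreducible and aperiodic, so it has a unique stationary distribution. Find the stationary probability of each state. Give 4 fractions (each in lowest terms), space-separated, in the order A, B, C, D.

Answer: 25/128 19/128 31/128 53/128

Derivation:
The stationary distribution satisfies pi = pi * P, i.e.:
  pi_A = 1/10*pi_A + 3/10*pi_B + 1/5*pi_C + 1/5*pi_D
  pi_B = 1/10*pi_A + 1/10*pi_B + 3/10*pi_C + 1/10*pi_D
  pi_C = 1/10*pi_A + 1/2*pi_B + 1/10*pi_C + 3/10*pi_D
  pi_D = 7/10*pi_A + 1/10*pi_B + 2/5*pi_C + 2/5*pi_D
with normalization: pi_A + pi_B + pi_C + pi_D = 1.

Using the first 3 balance equations plus normalization, the linear system A*pi = b is:
  [-9/10, 3/10, 1/5, 1/5] . pi = 0
  [1/10, -9/10, 3/10, 1/10] . pi = 0
  [1/10, 1/2, -9/10, 3/10] . pi = 0
  [1, 1, 1, 1] . pi = 1

Solving yields:
  pi_A = 25/128
  pi_B = 19/128
  pi_C = 31/128
  pi_D = 53/128

Verification (pi * P):
  25/128*1/10 + 19/128*3/10 + 31/128*1/5 + 53/128*1/5 = 25/128 = pi_A  (ok)
  25/128*1/10 + 19/128*1/10 + 31/128*3/10 + 53/128*1/10 = 19/128 = pi_B  (ok)
  25/128*1/10 + 19/128*1/2 + 31/128*1/10 + 53/128*3/10 = 31/128 = pi_C  (ok)
  25/128*7/10 + 19/128*1/10 + 31/128*2/5 + 53/128*2/5 = 53/128 = pi_D  (ok)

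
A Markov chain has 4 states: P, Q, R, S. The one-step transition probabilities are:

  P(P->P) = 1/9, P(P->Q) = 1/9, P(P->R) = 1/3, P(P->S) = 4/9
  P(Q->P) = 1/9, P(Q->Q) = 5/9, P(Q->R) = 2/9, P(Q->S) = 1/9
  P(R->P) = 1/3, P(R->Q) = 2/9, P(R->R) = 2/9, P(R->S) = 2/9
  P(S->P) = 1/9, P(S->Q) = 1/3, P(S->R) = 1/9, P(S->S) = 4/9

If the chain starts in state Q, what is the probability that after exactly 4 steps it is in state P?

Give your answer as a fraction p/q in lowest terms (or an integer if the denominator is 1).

Computing P^4 by repeated multiplication:
P^1 =
  P: [1/9, 1/9, 1/3, 4/9]
  Q: [1/9, 5/9, 2/9, 1/9]
  R: [1/3, 2/9, 2/9, 2/9]
  S: [1/9, 1/3, 1/9, 4/9]
P^2 =
  P: [5/27, 8/27, 5/27, 1/3]
  Q: [13/81, 11/27, 2/9, 17/81]
  R: [13/81, 23/81, 19/81, 26/81]
  S: [11/81, 10/27, 5/27, 25/81]
P^3 =
  P: [37/243, 82/243, 50/243, 74/243]
  Q: [13/81, 265/729, 158/729, 7/27]
  R: [119/729, 244/729, 149/729, 217/729]
  S: [37/243, 266/729, 148/729, 68/243]
P^4 =
  P: [343/2187, 769/2187, 449/2187, 626/2187]
  Q: [1045/6561, 775/2187, 154/729, 1805/6561]
  R: [1027/6561, 2288/6561, 1360/6561, 1886/6561]
  S: [1025/6561, 29/81, 455/2187, 1822/6561]

(P^4)[Q -> P] = 1045/6561

Answer: 1045/6561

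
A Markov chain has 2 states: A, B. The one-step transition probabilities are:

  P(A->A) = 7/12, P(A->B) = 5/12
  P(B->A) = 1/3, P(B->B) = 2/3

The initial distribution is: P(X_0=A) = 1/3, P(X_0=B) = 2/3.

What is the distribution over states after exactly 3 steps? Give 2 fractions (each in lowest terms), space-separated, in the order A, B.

Answer: 85/192 107/192

Derivation:
Propagating the distribution step by step (d_{t+1} = d_t * P):
d_0 = (A=1/3, B=2/3)
  d_1[A] = 1/3*7/12 + 2/3*1/3 = 5/12
  d_1[B] = 1/3*5/12 + 2/3*2/3 = 7/12
d_1 = (A=5/12, B=7/12)
  d_2[A] = 5/12*7/12 + 7/12*1/3 = 7/16
  d_2[B] = 5/12*5/12 + 7/12*2/3 = 9/16
d_2 = (A=7/16, B=9/16)
  d_3[A] = 7/16*7/12 + 9/16*1/3 = 85/192
  d_3[B] = 7/16*5/12 + 9/16*2/3 = 107/192
d_3 = (A=85/192, B=107/192)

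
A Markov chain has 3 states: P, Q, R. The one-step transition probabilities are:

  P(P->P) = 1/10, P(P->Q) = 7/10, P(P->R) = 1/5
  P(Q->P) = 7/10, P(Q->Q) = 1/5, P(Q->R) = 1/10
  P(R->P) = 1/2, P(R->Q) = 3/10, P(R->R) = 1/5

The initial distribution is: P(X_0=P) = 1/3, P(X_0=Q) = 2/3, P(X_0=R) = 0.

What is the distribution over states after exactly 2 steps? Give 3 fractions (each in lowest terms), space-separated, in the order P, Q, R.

Propagating the distribution step by step (d_{t+1} = d_t * P):
d_0 = (P=1/3, Q=2/3, R=0)
  d_1[P] = 1/3*1/10 + 2/3*7/10 + 0*1/2 = 1/2
  d_1[Q] = 1/3*7/10 + 2/3*1/5 + 0*3/10 = 11/30
  d_1[R] = 1/3*1/5 + 2/3*1/10 + 0*1/5 = 2/15
d_1 = (P=1/2, Q=11/30, R=2/15)
  d_2[P] = 1/2*1/10 + 11/30*7/10 + 2/15*1/2 = 28/75
  d_2[Q] = 1/2*7/10 + 11/30*1/5 + 2/15*3/10 = 139/300
  d_2[R] = 1/2*1/5 + 11/30*1/10 + 2/15*1/5 = 49/300
d_2 = (P=28/75, Q=139/300, R=49/300)

Answer: 28/75 139/300 49/300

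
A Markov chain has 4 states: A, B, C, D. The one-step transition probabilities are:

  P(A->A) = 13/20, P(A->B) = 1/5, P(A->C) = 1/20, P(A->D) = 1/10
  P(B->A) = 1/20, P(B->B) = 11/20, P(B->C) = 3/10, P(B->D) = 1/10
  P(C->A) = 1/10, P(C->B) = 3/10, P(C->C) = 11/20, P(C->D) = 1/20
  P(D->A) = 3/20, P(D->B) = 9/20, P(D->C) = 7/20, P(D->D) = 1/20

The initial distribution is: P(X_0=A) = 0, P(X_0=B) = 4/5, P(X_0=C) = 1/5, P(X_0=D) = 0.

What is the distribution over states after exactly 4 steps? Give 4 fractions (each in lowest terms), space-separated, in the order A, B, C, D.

Propagating the distribution step by step (d_{t+1} = d_t * P):
d_0 = (A=0, B=4/5, C=1/5, D=0)
  d_1[A] = 0*13/20 + 4/5*1/20 + 1/5*1/10 + 0*3/20 = 3/50
  d_1[B] = 0*1/5 + 4/5*11/20 + 1/5*3/10 + 0*9/20 = 1/2
  d_1[C] = 0*1/20 + 4/5*3/10 + 1/5*11/20 + 0*7/20 = 7/20
  d_1[D] = 0*1/10 + 4/5*1/10 + 1/5*1/20 + 0*1/20 = 9/100
d_1 = (A=3/50, B=1/2, C=7/20, D=9/100)
  d_2[A] = 3/50*13/20 + 1/2*1/20 + 7/20*1/10 + 9/100*3/20 = 9/80
  d_2[B] = 3/50*1/5 + 1/2*11/20 + 7/20*3/10 + 9/100*9/20 = 173/400
  d_2[C] = 3/50*1/20 + 1/2*3/10 + 7/20*11/20 + 9/100*7/20 = 377/1000
  d_2[D] = 3/50*1/10 + 1/2*1/10 + 7/20*1/20 + 9/100*1/20 = 39/500
d_2 = (A=9/80, B=173/400, C=377/1000, D=39/500)
  d_3[A] = 9/80*13/20 + 173/400*1/20 + 377/1000*1/10 + 39/500*3/20 = 2883/20000
  d_3[B] = 9/80*1/5 + 173/400*11/20 + 377/1000*3/10 + 39/500*9/20 = 16343/40000
  d_3[C] = 9/80*1/20 + 173/400*3/10 + 377/1000*11/20 + 39/500*7/20 = 14801/40000
  d_3[D] = 9/80*1/10 + 173/400*1/10 + 377/1000*1/20 + 39/500*1/20 = 309/4000
d_3 = (A=2883/20000, B=16343/40000, C=14801/40000, D=309/4000)
  d_4[A] = 2883/20000*13/20 + 16343/40000*1/20 + 14801/40000*1/10 + 309/4000*3/20 = 130173/800000
  d_4[B] = 2883/20000*1/5 + 16343/40000*11/20 + 14801/40000*3/10 + 309/4000*9/20 = 319453/800000
  d_4[C] = 2883/20000*1/20 + 16343/40000*3/10 + 14801/40000*11/20 + 309/4000*7/20 = 57653/160000
  d_4[D] = 2883/20000*1/10 + 16343/40000*1/10 + 14801/40000*1/20 + 309/4000*1/20 = 62109/800000
d_4 = (A=130173/800000, B=319453/800000, C=57653/160000, D=62109/800000)

Answer: 130173/800000 319453/800000 57653/160000 62109/800000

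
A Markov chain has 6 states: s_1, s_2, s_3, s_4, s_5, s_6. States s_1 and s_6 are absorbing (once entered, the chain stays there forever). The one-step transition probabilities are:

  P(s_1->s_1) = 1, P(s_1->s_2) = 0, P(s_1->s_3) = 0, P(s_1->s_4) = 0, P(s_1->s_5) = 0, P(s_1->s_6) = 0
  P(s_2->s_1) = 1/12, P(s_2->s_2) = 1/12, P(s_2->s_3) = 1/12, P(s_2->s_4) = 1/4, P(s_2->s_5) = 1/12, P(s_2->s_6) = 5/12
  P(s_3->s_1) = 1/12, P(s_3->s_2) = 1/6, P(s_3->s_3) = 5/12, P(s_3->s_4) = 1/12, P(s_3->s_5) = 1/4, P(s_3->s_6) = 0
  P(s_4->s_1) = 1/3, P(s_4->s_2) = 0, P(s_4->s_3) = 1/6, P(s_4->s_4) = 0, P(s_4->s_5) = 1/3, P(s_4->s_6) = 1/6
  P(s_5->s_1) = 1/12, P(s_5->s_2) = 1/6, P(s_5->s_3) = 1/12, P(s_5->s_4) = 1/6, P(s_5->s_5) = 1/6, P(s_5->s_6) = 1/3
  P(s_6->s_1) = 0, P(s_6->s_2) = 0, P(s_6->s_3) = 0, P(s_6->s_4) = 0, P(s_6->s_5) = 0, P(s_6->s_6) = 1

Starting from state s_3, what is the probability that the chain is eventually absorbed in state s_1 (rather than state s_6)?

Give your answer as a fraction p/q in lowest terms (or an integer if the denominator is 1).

Answer: 125/291

Derivation:
Let a_i = P(absorbed in s_1 | start in state i).
Boundary conditions: a_s_1 = 1, a_s_6 = 0.
For each transient state i, a_i = sum_j P(i->j) * a_j:
  a_s_2 = 1/12*a_s_1 + 1/12*a_s_2 + 1/12*a_s_3 + 1/4*a_s_4 + 1/12*a_s_5 + 5/12*a_s_6
  a_s_3 = 1/12*a_s_1 + 1/6*a_s_2 + 5/12*a_s_3 + 1/12*a_s_4 + 1/4*a_s_5 + 0*a_s_6
  a_s_4 = 1/3*a_s_1 + 0*a_s_2 + 1/6*a_s_3 + 0*a_s_4 + 1/3*a_s_5 + 1/6*a_s_6
  a_s_5 = 1/12*a_s_1 + 1/6*a_s_2 + 1/12*a_s_3 + 1/6*a_s_4 + 1/6*a_s_5 + 1/3*a_s_6

Substituting a_s_1 = 1 and a_s_6 = 0, rearrange to (I - Q) a = r where r[i] = P(i -> s_1):
  [11/12, -1/12, -1/4, -1/12] . (a_s_2, a_s_3, a_s_4, a_s_5) = 1/12
  [-1/6, 7/12, -1/12, -1/4] . (a_s_2, a_s_3, a_s_4, a_s_5) = 1/12
  [0, -1/6, 1, -1/3] . (a_s_2, a_s_3, a_s_4, a_s_5) = 1/3
  [-1/6, -1/12, -1/6, 5/6] . (a_s_2, a_s_3, a_s_4, a_s_5) = 1/12

Solving yields:
  a_s_2 = 86/291
  a_s_3 = 125/291
  a_s_4 = 589/1164
  a_s_5 = 353/1164

Starting state is s_3, so the absorption probability is a_s_3 = 125/291.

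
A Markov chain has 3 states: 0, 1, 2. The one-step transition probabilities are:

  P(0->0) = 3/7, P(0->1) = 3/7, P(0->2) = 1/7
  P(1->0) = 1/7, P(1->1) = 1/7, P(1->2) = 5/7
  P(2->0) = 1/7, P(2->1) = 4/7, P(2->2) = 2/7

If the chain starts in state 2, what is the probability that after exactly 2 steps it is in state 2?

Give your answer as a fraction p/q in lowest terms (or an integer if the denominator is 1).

Answer: 25/49

Derivation:
Computing P^2 by repeated multiplication:
P^1 =
  0: [3/7, 3/7, 1/7]
  1: [1/7, 1/7, 5/7]
  2: [1/7, 4/7, 2/7]
P^2 =
  0: [13/49, 16/49, 20/49]
  1: [9/49, 24/49, 16/49]
  2: [9/49, 15/49, 25/49]

(P^2)[2 -> 2] = 25/49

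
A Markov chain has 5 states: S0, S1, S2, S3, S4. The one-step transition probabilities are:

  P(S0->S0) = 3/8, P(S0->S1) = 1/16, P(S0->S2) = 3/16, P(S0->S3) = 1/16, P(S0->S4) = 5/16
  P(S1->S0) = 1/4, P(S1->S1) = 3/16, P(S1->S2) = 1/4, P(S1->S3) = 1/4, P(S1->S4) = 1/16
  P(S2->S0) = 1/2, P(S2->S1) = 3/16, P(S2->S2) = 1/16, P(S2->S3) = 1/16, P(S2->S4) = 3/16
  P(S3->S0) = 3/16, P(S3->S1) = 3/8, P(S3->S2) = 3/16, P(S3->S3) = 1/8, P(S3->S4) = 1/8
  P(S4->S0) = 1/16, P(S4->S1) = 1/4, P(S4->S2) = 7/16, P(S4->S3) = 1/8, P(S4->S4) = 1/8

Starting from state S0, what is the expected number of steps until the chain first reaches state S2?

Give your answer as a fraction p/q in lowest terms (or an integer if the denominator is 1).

Let h_i = expected steps to first reach S2 from state i.
Boundary: h_S2 = 0.
First-step equations for the other states:
  h_S0 = 1 + 3/8*h_S0 + 1/16*h_S1 + 3/16*h_S2 + 1/16*h_S3 + 5/16*h_S4
  h_S1 = 1 + 1/4*h_S0 + 3/16*h_S1 + 1/4*h_S2 + 1/4*h_S3 + 1/16*h_S4
  h_S3 = 1 + 3/16*h_S0 + 3/8*h_S1 + 3/16*h_S2 + 1/8*h_S3 + 1/8*h_S4
  h_S4 = 1 + 1/16*h_S0 + 1/4*h_S1 + 7/16*h_S2 + 1/8*h_S3 + 1/8*h_S4

Substituting h_S2 = 0 and rearranging gives the linear system (I - Q) h = 1:
  [5/8, -1/16, -1/16, -5/16] . (h_S0, h_S1, h_S3, h_S4) = 1
  [-1/4, 13/16, -1/4, -1/16] . (h_S0, h_S1, h_S3, h_S4) = 1
  [-3/16, -3/8, 7/8, -1/8] . (h_S0, h_S1, h_S3, h_S4) = 1
  [-1/16, -1/4, -1/8, 7/8] . (h_S0, h_S1, h_S3, h_S4) = 1

Solving yields:
  h_S0 = 31792/7961
  h_S1 = 31696/7961
  h_S3 = 33088/7961
  h_S4 = 25152/7961

Starting state is S0, so the expected hitting time is h_S0 = 31792/7961.

Answer: 31792/7961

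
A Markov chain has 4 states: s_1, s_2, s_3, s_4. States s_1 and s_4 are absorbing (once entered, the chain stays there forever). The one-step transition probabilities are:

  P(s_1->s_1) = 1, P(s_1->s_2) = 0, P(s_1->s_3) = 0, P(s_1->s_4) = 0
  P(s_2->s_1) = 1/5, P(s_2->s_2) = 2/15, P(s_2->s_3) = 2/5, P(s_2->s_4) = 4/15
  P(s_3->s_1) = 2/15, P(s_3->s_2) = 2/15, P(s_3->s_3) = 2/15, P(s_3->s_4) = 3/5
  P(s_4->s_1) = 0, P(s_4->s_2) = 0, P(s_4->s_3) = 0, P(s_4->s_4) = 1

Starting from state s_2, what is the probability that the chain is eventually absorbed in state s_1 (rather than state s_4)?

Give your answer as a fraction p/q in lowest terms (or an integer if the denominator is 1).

Answer: 51/157

Derivation:
Let a_i = P(absorbed in s_1 | start in state i).
Boundary conditions: a_s_1 = 1, a_s_4 = 0.
For each transient state i, a_i = sum_j P(i->j) * a_j:
  a_s_2 = 1/5*a_s_1 + 2/15*a_s_2 + 2/5*a_s_3 + 4/15*a_s_4
  a_s_3 = 2/15*a_s_1 + 2/15*a_s_2 + 2/15*a_s_3 + 3/5*a_s_4

Substituting a_s_1 = 1 and a_s_4 = 0, rearrange to (I - Q) a = r where r[i] = P(i -> s_1):
  [13/15, -2/5] . (a_s_2, a_s_3) = 1/5
  [-2/15, 13/15] . (a_s_2, a_s_3) = 2/15

Solving yields:
  a_s_2 = 51/157
  a_s_3 = 32/157

Starting state is s_2, so the absorption probability is a_s_2 = 51/157.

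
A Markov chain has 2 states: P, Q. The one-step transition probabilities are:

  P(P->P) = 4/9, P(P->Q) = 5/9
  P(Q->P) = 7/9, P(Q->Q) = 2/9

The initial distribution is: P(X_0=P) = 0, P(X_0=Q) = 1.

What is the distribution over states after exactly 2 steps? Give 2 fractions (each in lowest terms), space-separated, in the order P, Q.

Answer: 14/27 13/27

Derivation:
Propagating the distribution step by step (d_{t+1} = d_t * P):
d_0 = (P=0, Q=1)
  d_1[P] = 0*4/9 + 1*7/9 = 7/9
  d_1[Q] = 0*5/9 + 1*2/9 = 2/9
d_1 = (P=7/9, Q=2/9)
  d_2[P] = 7/9*4/9 + 2/9*7/9 = 14/27
  d_2[Q] = 7/9*5/9 + 2/9*2/9 = 13/27
d_2 = (P=14/27, Q=13/27)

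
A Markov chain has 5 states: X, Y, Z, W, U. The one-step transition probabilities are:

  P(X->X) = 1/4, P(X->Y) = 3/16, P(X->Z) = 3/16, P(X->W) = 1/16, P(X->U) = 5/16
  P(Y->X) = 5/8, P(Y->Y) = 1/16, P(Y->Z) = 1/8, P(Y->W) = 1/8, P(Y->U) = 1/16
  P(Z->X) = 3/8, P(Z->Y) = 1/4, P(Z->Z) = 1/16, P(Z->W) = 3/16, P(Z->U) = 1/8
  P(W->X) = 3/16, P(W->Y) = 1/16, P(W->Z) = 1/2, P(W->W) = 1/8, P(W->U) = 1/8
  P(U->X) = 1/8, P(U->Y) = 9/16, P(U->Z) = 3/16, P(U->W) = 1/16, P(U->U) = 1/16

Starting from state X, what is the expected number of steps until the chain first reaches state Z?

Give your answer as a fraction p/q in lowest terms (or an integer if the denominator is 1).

Let h_i = expected steps to first reach Z from state i.
Boundary: h_Z = 0.
First-step equations for the other states:
  h_X = 1 + 1/4*h_X + 3/16*h_Y + 3/16*h_Z + 1/16*h_W + 5/16*h_U
  h_Y = 1 + 5/8*h_X + 1/16*h_Y + 1/8*h_Z + 1/8*h_W + 1/16*h_U
  h_W = 1 + 3/16*h_X + 1/16*h_Y + 1/2*h_Z + 1/8*h_W + 1/8*h_U
  h_U = 1 + 1/8*h_X + 9/16*h_Y + 3/16*h_Z + 1/16*h_W + 1/16*h_U

Substituting h_Z = 0 and rearranging gives the linear system (I - Q) h = 1:
  [3/4, -3/16, -1/16, -5/16] . (h_X, h_Y, h_W, h_U) = 1
  [-5/8, 15/16, -1/8, -1/16] . (h_X, h_Y, h_W, h_U) = 1
  [-3/16, -1/16, 7/8, -1/8] . (h_X, h_Y, h_W, h_U) = 1
  [-1/8, -9/16, -1/16, 15/16] . (h_X, h_Y, h_W, h_U) = 1

Solving yields:
  h_X = 23272/4633
  h_Y = 24072/4633
  h_W = 15360/4633
  h_U = 23512/4633

Starting state is X, so the expected hitting time is h_X = 23272/4633.

Answer: 23272/4633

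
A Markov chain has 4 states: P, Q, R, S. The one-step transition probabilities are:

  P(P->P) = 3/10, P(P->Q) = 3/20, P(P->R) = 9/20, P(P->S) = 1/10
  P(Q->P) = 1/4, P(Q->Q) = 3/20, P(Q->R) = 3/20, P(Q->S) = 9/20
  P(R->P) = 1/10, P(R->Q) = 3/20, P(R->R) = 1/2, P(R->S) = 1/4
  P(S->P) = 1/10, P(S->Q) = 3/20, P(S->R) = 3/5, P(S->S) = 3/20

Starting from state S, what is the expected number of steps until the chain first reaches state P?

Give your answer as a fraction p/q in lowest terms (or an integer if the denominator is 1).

Answer: 400/49

Derivation:
Let h_i = expected steps to first reach P from state i.
Boundary: h_P = 0.
First-step equations for the other states:
  h_Q = 1 + 1/4*h_P + 3/20*h_Q + 3/20*h_R + 9/20*h_S
  h_R = 1 + 1/10*h_P + 3/20*h_Q + 1/2*h_R + 1/4*h_S
  h_S = 1 + 1/10*h_P + 3/20*h_Q + 3/5*h_R + 3/20*h_S

Substituting h_P = 0 and rearranging gives the linear system (I - Q) h = 1:
  [17/20, -3/20, -9/20] . (h_Q, h_R, h_S) = 1
  [-3/20, 1/2, -1/4] . (h_Q, h_R, h_S) = 1
  [-3/20, -3/5, 17/20] . (h_Q, h_R, h_S) = 1

Solving yields:
  h_Q = 340/49
  h_R = 400/49
  h_S = 400/49

Starting state is S, so the expected hitting time is h_S = 400/49.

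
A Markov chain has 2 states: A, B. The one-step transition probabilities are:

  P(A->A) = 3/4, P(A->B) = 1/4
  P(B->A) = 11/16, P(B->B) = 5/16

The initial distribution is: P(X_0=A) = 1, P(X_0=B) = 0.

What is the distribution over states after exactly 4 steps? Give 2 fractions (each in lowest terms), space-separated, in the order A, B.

Propagating the distribution step by step (d_{t+1} = d_t * P):
d_0 = (A=1, B=0)
  d_1[A] = 1*3/4 + 0*11/16 = 3/4
  d_1[B] = 1*1/4 + 0*5/16 = 1/4
d_1 = (A=3/4, B=1/4)
  d_2[A] = 3/4*3/4 + 1/4*11/16 = 47/64
  d_2[B] = 3/4*1/4 + 1/4*5/16 = 17/64
d_2 = (A=47/64, B=17/64)
  d_3[A] = 47/64*3/4 + 17/64*11/16 = 751/1024
  d_3[B] = 47/64*1/4 + 17/64*5/16 = 273/1024
d_3 = (A=751/1024, B=273/1024)
  d_4[A] = 751/1024*3/4 + 273/1024*11/16 = 12015/16384
  d_4[B] = 751/1024*1/4 + 273/1024*5/16 = 4369/16384
d_4 = (A=12015/16384, B=4369/16384)

Answer: 12015/16384 4369/16384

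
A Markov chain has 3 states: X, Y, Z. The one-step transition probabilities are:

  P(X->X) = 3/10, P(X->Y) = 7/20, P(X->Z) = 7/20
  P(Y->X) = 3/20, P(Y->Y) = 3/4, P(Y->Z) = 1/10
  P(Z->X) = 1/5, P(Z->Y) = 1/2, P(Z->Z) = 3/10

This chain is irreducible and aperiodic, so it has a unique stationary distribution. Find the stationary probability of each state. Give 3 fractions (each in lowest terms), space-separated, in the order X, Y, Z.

The stationary distribution satisfies pi = pi * P, i.e.:
  pi_X = 3/10*pi_X + 3/20*pi_Y + 1/5*pi_Z
  pi_Y = 7/20*pi_X + 3/4*pi_Y + 1/2*pi_Z
  pi_Z = 7/20*pi_X + 1/10*pi_Y + 3/10*pi_Z
with normalization: pi_X + pi_Y + pi_Z = 1.

Using the first 2 balance equations plus normalization, the linear system A*pi = b is:
  [-7/10, 3/20, 1/5] . pi = 0
  [7/20, -1/4, 1/2] . pi = 0
  [1, 1, 1] . pi = 1

Solving yields:
  pi_X = 50/267
  pi_Y = 56/89
  pi_Z = 49/267

Verification (pi * P):
  50/267*3/10 + 56/89*3/20 + 49/267*1/5 = 50/267 = pi_X  (ok)
  50/267*7/20 + 56/89*3/4 + 49/267*1/2 = 56/89 = pi_Y  (ok)
  50/267*7/20 + 56/89*1/10 + 49/267*3/10 = 49/267 = pi_Z  (ok)

Answer: 50/267 56/89 49/267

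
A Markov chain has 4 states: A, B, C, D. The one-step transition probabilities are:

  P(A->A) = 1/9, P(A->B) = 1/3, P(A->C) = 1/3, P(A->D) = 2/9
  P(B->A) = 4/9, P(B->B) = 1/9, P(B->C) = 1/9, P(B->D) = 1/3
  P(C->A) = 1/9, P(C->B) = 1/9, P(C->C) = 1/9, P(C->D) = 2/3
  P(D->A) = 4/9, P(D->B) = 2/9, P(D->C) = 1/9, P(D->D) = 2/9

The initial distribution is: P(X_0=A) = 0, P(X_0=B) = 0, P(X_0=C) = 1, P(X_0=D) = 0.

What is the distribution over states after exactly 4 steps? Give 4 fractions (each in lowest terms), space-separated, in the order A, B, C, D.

Answer: 70/243 1354/6561 377/2187 2186/6561

Derivation:
Propagating the distribution step by step (d_{t+1} = d_t * P):
d_0 = (A=0, B=0, C=1, D=0)
  d_1[A] = 0*1/9 + 0*4/9 + 1*1/9 + 0*4/9 = 1/9
  d_1[B] = 0*1/3 + 0*1/9 + 1*1/9 + 0*2/9 = 1/9
  d_1[C] = 0*1/3 + 0*1/9 + 1*1/9 + 0*1/9 = 1/9
  d_1[D] = 0*2/9 + 0*1/3 + 1*2/3 + 0*2/9 = 2/3
d_1 = (A=1/9, B=1/9, C=1/9, D=2/3)
  d_2[A] = 1/9*1/9 + 1/9*4/9 + 1/9*1/9 + 2/3*4/9 = 10/27
  d_2[B] = 1/9*1/3 + 1/9*1/9 + 1/9*1/9 + 2/3*2/9 = 17/81
  d_2[C] = 1/9*1/3 + 1/9*1/9 + 1/9*1/9 + 2/3*1/9 = 11/81
  d_2[D] = 1/9*2/9 + 1/9*1/3 + 1/9*2/3 + 2/3*2/9 = 23/81
d_2 = (A=10/27, B=17/81, C=11/81, D=23/81)
  d_3[A] = 10/27*1/9 + 17/81*4/9 + 11/81*1/9 + 23/81*4/9 = 67/243
  d_3[B] = 10/27*1/3 + 17/81*1/9 + 11/81*1/9 + 23/81*2/9 = 164/729
  d_3[C] = 10/27*1/3 + 17/81*1/9 + 11/81*1/9 + 23/81*1/9 = 47/243
  d_3[D] = 10/27*2/9 + 17/81*1/3 + 11/81*2/3 + 23/81*2/9 = 223/729
d_3 = (A=67/243, B=164/729, C=47/243, D=223/729)
  d_4[A] = 67/243*1/9 + 164/729*4/9 + 47/243*1/9 + 223/729*4/9 = 70/243
  d_4[B] = 67/243*1/3 + 164/729*1/9 + 47/243*1/9 + 223/729*2/9 = 1354/6561
  d_4[C] = 67/243*1/3 + 164/729*1/9 + 47/243*1/9 + 223/729*1/9 = 377/2187
  d_4[D] = 67/243*2/9 + 164/729*1/3 + 47/243*2/3 + 223/729*2/9 = 2186/6561
d_4 = (A=70/243, B=1354/6561, C=377/2187, D=2186/6561)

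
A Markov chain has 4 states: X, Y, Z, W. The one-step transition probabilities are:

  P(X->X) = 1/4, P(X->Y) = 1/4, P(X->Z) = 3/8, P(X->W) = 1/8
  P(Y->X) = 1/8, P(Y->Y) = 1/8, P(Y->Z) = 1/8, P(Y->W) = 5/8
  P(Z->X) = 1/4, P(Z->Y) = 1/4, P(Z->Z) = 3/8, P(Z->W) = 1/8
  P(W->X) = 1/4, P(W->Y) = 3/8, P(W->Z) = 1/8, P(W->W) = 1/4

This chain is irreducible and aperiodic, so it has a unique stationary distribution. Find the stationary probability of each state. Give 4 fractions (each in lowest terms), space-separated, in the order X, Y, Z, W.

The stationary distribution satisfies pi = pi * P, i.e.:
  pi_X = 1/4*pi_X + 1/8*pi_Y + 1/4*pi_Z + 1/4*pi_W
  pi_Y = 1/4*pi_X + 1/8*pi_Y + 1/4*pi_Z + 3/8*pi_W
  pi_Z = 3/8*pi_X + 1/8*pi_Y + 3/8*pi_Z + 1/8*pi_W
  pi_W = 1/8*pi_X + 5/8*pi_Y + 1/8*pi_Z + 1/4*pi_W
with normalization: pi_X + pi_Y + pi_Z + pi_W = 1.

Using the first 3 balance equations plus normalization, the linear system A*pi = b is:
  [-3/4, 1/8, 1/4, 1/4] . pi = 0
  [1/4, -7/8, 1/4, 3/8] . pi = 0
  [3/8, 1/8, -5/8, 1/8] . pi = 0
  [1, 1, 1, 1] . pi = 1

Solving yields:
  pi_X = 103/472
  pi_Y = 15/59
  pi_Z = 113/472
  pi_W = 17/59

Verification (pi * P):
  103/472*1/4 + 15/59*1/8 + 113/472*1/4 + 17/59*1/4 = 103/472 = pi_X  (ok)
  103/472*1/4 + 15/59*1/8 + 113/472*1/4 + 17/59*3/8 = 15/59 = pi_Y  (ok)
  103/472*3/8 + 15/59*1/8 + 113/472*3/8 + 17/59*1/8 = 113/472 = pi_Z  (ok)
  103/472*1/8 + 15/59*5/8 + 113/472*1/8 + 17/59*1/4 = 17/59 = pi_W  (ok)

Answer: 103/472 15/59 113/472 17/59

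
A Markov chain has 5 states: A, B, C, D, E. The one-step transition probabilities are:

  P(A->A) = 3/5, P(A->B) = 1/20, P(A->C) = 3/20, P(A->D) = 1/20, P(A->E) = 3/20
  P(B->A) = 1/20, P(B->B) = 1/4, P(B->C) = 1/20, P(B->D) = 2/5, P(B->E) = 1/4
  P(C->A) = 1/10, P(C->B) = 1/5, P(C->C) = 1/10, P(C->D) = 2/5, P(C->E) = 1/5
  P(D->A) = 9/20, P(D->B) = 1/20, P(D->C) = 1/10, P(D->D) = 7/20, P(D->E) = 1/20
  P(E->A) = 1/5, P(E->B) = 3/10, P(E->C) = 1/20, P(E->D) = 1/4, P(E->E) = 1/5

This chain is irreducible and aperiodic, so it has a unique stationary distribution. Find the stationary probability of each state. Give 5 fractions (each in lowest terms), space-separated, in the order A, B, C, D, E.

The stationary distribution satisfies pi = pi * P, i.e.:
  pi_A = 3/5*pi_A + 1/20*pi_B + 1/10*pi_C + 9/20*pi_D + 1/5*pi_E
  pi_B = 1/20*pi_A + 1/4*pi_B + 1/5*pi_C + 1/20*pi_D + 3/10*pi_E
  pi_C = 3/20*pi_A + 1/20*pi_B + 1/10*pi_C + 1/10*pi_D + 1/20*pi_E
  pi_D = 1/20*pi_A + 2/5*pi_B + 2/5*pi_C + 7/20*pi_D + 1/4*pi_E
  pi_E = 3/20*pi_A + 1/4*pi_B + 1/5*pi_C + 1/20*pi_D + 1/5*pi_E
with normalization: pi_A + pi_B + pi_C + pi_D + pi_E = 1.

Using the first 4 balance equations plus normalization, the linear system A*pi = b is:
  [-2/5, 1/20, 1/10, 9/20, 1/5] . pi = 0
  [1/20, -3/4, 1/5, 1/20, 3/10] . pi = 0
  [3/20, 1/20, -9/10, 1/10, 1/20] . pi = 0
  [1/20, 2/5, 2/5, -13/20, 1/4] . pi = 0
  [1, 1, 1, 1, 1] . pi = 1

Solving yields:
  pi_A = 6014/15817
  pi_B = 2054/15817
  pi_C = 1659/15817
  pi_D = 3676/15817
  pi_E = 2414/15817

Verification (pi * P):
  6014/15817*3/5 + 2054/15817*1/20 + 1659/15817*1/10 + 3676/15817*9/20 + 2414/15817*1/5 = 6014/15817 = pi_A  (ok)
  6014/15817*1/20 + 2054/15817*1/4 + 1659/15817*1/5 + 3676/15817*1/20 + 2414/15817*3/10 = 2054/15817 = pi_B  (ok)
  6014/15817*3/20 + 2054/15817*1/20 + 1659/15817*1/10 + 3676/15817*1/10 + 2414/15817*1/20 = 1659/15817 = pi_C  (ok)
  6014/15817*1/20 + 2054/15817*2/5 + 1659/15817*2/5 + 3676/15817*7/20 + 2414/15817*1/4 = 3676/15817 = pi_D  (ok)
  6014/15817*3/20 + 2054/15817*1/4 + 1659/15817*1/5 + 3676/15817*1/20 + 2414/15817*1/5 = 2414/15817 = pi_E  (ok)

Answer: 6014/15817 2054/15817 1659/15817 3676/15817 2414/15817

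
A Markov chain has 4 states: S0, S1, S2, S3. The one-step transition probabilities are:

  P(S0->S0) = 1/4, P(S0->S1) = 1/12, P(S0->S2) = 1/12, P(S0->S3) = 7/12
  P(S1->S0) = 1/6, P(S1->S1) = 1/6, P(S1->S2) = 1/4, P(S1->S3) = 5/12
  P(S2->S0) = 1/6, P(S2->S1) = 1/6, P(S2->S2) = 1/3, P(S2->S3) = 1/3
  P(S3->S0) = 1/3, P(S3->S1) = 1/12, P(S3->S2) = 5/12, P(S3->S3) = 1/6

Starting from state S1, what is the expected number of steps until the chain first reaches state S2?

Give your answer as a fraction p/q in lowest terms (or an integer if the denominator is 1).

Answer: 1932/521

Derivation:
Let h_i = expected steps to first reach S2 from state i.
Boundary: h_S2 = 0.
First-step equations for the other states:
  h_S0 = 1 + 1/4*h_S0 + 1/12*h_S1 + 1/12*h_S2 + 7/12*h_S3
  h_S1 = 1 + 1/6*h_S0 + 1/6*h_S1 + 1/4*h_S2 + 5/12*h_S3
  h_S3 = 1 + 1/3*h_S0 + 1/12*h_S1 + 5/12*h_S2 + 1/6*h_S3

Substituting h_S2 = 0 and rearranging gives the linear system (I - Q) h = 1:
  [3/4, -1/12, -7/12] . (h_S0, h_S1, h_S3) = 1
  [-1/6, 5/6, -5/12] . (h_S0, h_S1, h_S3) = 1
  [-1/3, -1/12, 5/6] . (h_S0, h_S1, h_S3) = 1

Solving yields:
  h_S0 = 2244/521
  h_S1 = 1932/521
  h_S3 = 1716/521

Starting state is S1, so the expected hitting time is h_S1 = 1932/521.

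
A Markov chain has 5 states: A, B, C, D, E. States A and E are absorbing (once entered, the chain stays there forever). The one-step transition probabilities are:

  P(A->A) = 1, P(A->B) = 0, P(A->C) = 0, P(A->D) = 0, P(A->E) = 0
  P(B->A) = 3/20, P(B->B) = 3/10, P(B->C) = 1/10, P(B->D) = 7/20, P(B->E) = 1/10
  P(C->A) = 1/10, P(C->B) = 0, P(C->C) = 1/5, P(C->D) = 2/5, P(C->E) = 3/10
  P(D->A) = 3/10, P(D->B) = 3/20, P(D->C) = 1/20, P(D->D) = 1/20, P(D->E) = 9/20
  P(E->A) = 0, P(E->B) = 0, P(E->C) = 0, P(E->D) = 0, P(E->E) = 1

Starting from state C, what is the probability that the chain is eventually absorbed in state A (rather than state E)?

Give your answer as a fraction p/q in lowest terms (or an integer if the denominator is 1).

Let a_i = P(absorbed in A | start in state i).
Boundary conditions: a_A = 1, a_E = 0.
For each transient state i, a_i = sum_j P(i->j) * a_j:
  a_B = 3/20*a_A + 3/10*a_B + 1/10*a_C + 7/20*a_D + 1/10*a_E
  a_C = 1/10*a_A + 0*a_B + 1/5*a_C + 2/5*a_D + 3/10*a_E
  a_D = 3/10*a_A + 3/20*a_B + 1/20*a_C + 1/20*a_D + 9/20*a_E

Substituting a_A = 1 and a_E = 0, rearrange to (I - Q) a = r where r[i] = P(i -> A):
  [7/10, -1/10, -7/20] . (a_B, a_C, a_D) = 3/20
  [0, 4/5, -2/5] . (a_B, a_C, a_D) = 1/10
  [-3/20, -1/20, 19/20] . (a_B, a_C, a_D) = 3/10

Solving yields:
  a_B = 873/1880
  a_C = 617/1880
  a_D = 191/470

Starting state is C, so the absorption probability is a_C = 617/1880.

Answer: 617/1880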